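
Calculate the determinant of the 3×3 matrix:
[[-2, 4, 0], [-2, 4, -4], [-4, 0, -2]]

Expansion along first row:
det = -2·det([[4,-4],[0,-2]]) - 4·det([[-2,-4],[-4,-2]]) + 0·det([[-2,4],[-4,0]])
    = -2·(4·-2 - -4·0) - 4·(-2·-2 - -4·-4) + 0·(-2·0 - 4·-4)
    = -2·-8 - 4·-12 + 0·16
    = 16 + 48 + 0 = 64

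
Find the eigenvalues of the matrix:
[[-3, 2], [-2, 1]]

Characteristic equation: det(A - λI) = 0
λ² - (trace)λ + (det) = 0
trace = -3 + 1 = -2, det = (-3)(1) - (2)(-2) = 1
λ² - (-2)λ + (1) = 0
λ = (-2 ± √((-2)² - 4·(1))) / 2 = (-2 ± √0) / 2
Solving: λ = -1, -1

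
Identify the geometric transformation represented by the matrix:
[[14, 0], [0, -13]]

This matrix represents: non-uniform scaling by sx = 14, sy = -13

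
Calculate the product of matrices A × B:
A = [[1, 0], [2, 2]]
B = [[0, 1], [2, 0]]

Matrix multiplication:
C[0][0] = 1×0 + 0×2 = 0
C[0][1] = 1×1 + 0×0 = 1
C[1][0] = 2×0 + 2×2 = 4
C[1][1] = 2×1 + 2×0 = 2
Result: [[0, 1], [4, 2]]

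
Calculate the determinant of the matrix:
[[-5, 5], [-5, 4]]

For a 2×2 matrix [[a, b], [c, d]], det = ad - bc
det = (-5)(4) - (5)(-5) = -20 - -25 = 5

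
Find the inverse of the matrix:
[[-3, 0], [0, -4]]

For [[a,b],[c,d]], inverse = (1/det)·[[d,-b],[-c,a]]
det = (-3)(-4) - (0)(0) = 12 - 0 = 12
Inverse = (1/12)·[[-4, 0], [0, -3]]
= [[-1/3, 0], [0, -1/4]]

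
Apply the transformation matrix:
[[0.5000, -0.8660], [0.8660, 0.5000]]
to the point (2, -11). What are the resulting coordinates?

Matrix multiplication:
[[0.5000, -0.8660], [0.8660, 0.5000]] × [2, -11]ᵀ
= [(0.5000)(2) + (-0.8660)(-11), (0.8660)(2) + (0.5000)(-11)]ᵀ
= [10.5260, -3.7680]ᵀ
Result: (10.5260, -3.7680)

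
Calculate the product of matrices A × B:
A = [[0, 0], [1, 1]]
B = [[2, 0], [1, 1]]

Matrix multiplication:
C[0][0] = 0×2 + 0×1 = 0
C[0][1] = 0×0 + 0×1 = 0
C[1][0] = 1×2 + 1×1 = 3
C[1][1] = 1×0 + 1×1 = 1
Result: [[0, 0], [3, 1]]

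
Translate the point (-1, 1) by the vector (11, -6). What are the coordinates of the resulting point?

Translation by (11, -6) (homogeneous matrix [[1, 0, 11], [0, 1, -6], [0, 0, 1]]):
x' = -1 + 11 = 10
y' = 1 + -6 = -5
Result: (10, -5)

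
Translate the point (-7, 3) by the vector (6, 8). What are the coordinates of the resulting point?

Translation by (6, 8) (homogeneous matrix [[1, 0, 6], [0, 1, 8], [0, 0, 1]]):
x' = -7 + 6 = -1
y' = 3 + 8 = 11
Result: (-1, 11)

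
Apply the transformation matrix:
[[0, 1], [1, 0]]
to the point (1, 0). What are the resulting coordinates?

Matrix multiplication:
[[0, 1], [1, 0]] × [1, 0]ᵀ
= [(0)(1) + (1)(0), (1)(1) + (0)(0)]ᵀ
= [0, 1]ᵀ
Result: (0, 1)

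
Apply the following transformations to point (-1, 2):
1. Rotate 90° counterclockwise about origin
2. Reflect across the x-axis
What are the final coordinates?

Step 1: Rotate 90° → (-2, -1)
Step 2: Reflect across x-axis → (-2, 1)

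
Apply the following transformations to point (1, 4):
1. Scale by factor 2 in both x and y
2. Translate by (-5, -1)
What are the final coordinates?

Step 1: Scale (1, 4) by 2 → (2, 8)
Step 2: Translate by (-5, -1) → (-3, 7)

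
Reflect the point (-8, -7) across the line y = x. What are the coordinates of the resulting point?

Reflection across line y = x: (-8, -7) → (-7, -8)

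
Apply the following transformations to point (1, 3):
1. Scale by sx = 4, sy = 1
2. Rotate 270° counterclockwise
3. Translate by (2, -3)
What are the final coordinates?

Step 1: Scale → (4, 3)
Step 2: Rotate 270° → (3, -4)
Step 3: Translate → (5, -7)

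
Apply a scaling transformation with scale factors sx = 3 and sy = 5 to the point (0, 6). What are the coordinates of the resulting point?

Scaling matrix:
[[3, 0], [0, 5]]
Result: (0 × 3, 6 × 5) = (0, 30)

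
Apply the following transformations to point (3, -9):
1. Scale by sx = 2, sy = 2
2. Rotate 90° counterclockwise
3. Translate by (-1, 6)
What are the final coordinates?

Step 1: Scale → (6, -18)
Step 2: Rotate 90° → (18, 6)
Step 3: Translate → (17, 12)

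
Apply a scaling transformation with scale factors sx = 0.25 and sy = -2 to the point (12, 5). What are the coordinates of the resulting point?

Scaling matrix:
[[0.25, 0], [0, -2]]
Result: (12 × 0.25, 5 × -2) = (3, -10)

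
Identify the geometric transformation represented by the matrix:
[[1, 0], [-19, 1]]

This matrix represents: vertical shear with factor -19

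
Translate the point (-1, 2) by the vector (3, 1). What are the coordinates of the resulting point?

Translation by (3, 1) (homogeneous matrix [[1, 0, 3], [0, 1, 1], [0, 0, 1]]):
x' = -1 + 3 = 2
y' = 2 + 1 = 3
Result: (2, 3)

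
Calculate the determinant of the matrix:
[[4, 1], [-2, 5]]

For a 2×2 matrix [[a, b], [c, d]], det = ad - bc
det = (4)(5) - (1)(-2) = 20 - -2 = 22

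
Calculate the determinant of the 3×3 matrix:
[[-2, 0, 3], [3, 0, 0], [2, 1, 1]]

Expansion along first row:
det = -2·det([[0,0],[1,1]]) - 0·det([[3,0],[2,1]]) + 3·det([[3,0],[2,1]])
    = -2·(0·1 - 0·1) - 0·(3·1 - 0·2) + 3·(3·1 - 0·2)
    = -2·0 - 0·3 + 3·3
    = 0 + 0 + 9 = 9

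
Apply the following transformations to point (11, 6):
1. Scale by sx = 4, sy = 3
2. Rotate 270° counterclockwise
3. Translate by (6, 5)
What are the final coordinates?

Step 1: Scale → (44, 18)
Step 2: Rotate 270° → (18, -44)
Step 3: Translate → (24, -39)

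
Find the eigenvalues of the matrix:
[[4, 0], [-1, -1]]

Characteristic equation: det(A - λI) = 0
λ² - (trace)λ + (det) = 0
trace = 4 + -1 = 3, det = (4)(-1) - (0)(-1) = -4
λ² - (3)λ + (-4) = 0
λ = (3 ± √((3)² - 4·(-4))) / 2 = (3 ± √25) / 2
Solving: λ = -1, 4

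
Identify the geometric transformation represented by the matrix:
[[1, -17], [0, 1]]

This matrix represents: horizontal shear with factor -17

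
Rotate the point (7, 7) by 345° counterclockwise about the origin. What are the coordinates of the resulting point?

Rotation matrix for 345°: [[cos 345°, -sin 345°], [sin 345°, cos 345°]] ≈ [[0.965926, 0.258819], [-0.258819, 0.965926]]
[[0.965926, 0.258819], [-0.258819, 0.965926]] × [7, 7]ᵀ ≈ [8.5732, 4.9497]ᵀ
Result: (8.5732, 4.9497)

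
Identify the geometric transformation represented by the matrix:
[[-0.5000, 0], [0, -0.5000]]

This matrix represents: uniform scaling by factor -0.5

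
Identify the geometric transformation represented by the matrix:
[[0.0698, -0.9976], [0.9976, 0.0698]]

This matrix represents: rotation by 86° counterclockwise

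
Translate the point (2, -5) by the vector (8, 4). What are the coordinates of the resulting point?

Translation by (8, 4) (homogeneous matrix [[1, 0, 8], [0, 1, 4], [0, 0, 1]]):
x' = 2 + 8 = 10
y' = -5 + 4 = -1
Result: (10, -1)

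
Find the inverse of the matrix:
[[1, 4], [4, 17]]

For [[a,b],[c,d]], inverse = (1/det)·[[d,-b],[-c,a]]
det = (1)(17) - (4)(4) = 17 - 16 = 1
Inverse = [[17, -4], [-4, 1]]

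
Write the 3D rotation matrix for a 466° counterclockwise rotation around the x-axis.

Rotation matrix for counterclockwise 466° around x-axis:
cos(466°) = -0.2756, sin(466°) = 0.9613
Result: [[1, 0, 0], [0, -0.2756, -0.9613], [0, 0.9613, -0.2756]]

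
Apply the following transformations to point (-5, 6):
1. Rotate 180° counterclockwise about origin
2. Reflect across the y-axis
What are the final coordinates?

Step 1: Rotate 180° → (5, -6)
Step 2: Reflect across y-axis → (-5, -6)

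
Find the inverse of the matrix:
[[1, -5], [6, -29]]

For [[a,b],[c,d]], inverse = (1/det)·[[d,-b],[-c,a]]
det = (1)(-29) - (-5)(6) = -29 - -30 = 1
Inverse = [[-29, 5], [-6, 1]]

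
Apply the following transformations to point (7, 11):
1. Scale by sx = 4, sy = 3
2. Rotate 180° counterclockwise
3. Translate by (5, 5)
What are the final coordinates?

Step 1: Scale → (28, 33)
Step 2: Rotate 180° → (-28, -33)
Step 3: Translate → (-23, -28)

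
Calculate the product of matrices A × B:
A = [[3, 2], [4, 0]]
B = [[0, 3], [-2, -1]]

Matrix multiplication:
C[0][0] = 3×0 + 2×-2 = -4
C[0][1] = 3×3 + 2×-1 = 7
C[1][0] = 4×0 + 0×-2 = 0
C[1][1] = 4×3 + 0×-1 = 12
Result: [[-4, 7], [0, 12]]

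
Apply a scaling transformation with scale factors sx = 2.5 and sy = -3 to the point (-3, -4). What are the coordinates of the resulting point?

Scaling matrix:
[[2.50, 0], [0, -3]]
Result: (-3 × 2.5, -4 × -3) = (-7.5, 12)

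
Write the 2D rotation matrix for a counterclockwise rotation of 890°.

Rotation matrix formula: [[cos θ, -sin θ], [sin θ, cos θ]]
For θ = 890°:
cos(890°) = -0.9848
sin(890°) = 0.1736
Result: [[-0.9848, -0.1736], [0.1736, -0.9848]]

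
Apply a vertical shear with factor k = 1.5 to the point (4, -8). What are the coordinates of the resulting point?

Shear matrix for vertical shear with factor k = 1.5:
[[1, 0], [1.50, 1]]
Result: (4, -8) → (4, -2)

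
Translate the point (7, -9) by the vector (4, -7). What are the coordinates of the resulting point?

Translation by (4, -7) (homogeneous matrix [[1, 0, 4], [0, 1, -7], [0, 0, 1]]):
x' = 7 + 4 = 11
y' = -9 + -7 = -16
Result: (11, -16)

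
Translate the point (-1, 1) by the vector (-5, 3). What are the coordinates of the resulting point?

Translation by (-5, 3) (homogeneous matrix [[1, 0, -5], [0, 1, 3], [0, 0, 1]]):
x' = -1 + -5 = -6
y' = 1 + 3 = 4
Result: (-6, 4)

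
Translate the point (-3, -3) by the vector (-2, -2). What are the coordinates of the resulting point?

Translation by (-2, -2) (homogeneous matrix [[1, 0, -2], [0, 1, -2], [0, 0, 1]]):
x' = -3 + -2 = -5
y' = -3 + -2 = -5
Result: (-5, -5)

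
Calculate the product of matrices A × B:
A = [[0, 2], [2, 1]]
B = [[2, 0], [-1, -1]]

Matrix multiplication:
C[0][0] = 0×2 + 2×-1 = -2
C[0][1] = 0×0 + 2×-1 = -2
C[1][0] = 2×2 + 1×-1 = 3
C[1][1] = 2×0 + 1×-1 = -1
Result: [[-2, -2], [3, -1]]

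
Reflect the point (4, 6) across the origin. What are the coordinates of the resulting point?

Reflection across origin: (4, 6) → (-4, -6)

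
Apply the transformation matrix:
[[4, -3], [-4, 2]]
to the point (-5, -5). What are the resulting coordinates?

Matrix multiplication:
[[4, -3], [-4, 2]] × [-5, -5]ᵀ
= [(4)(-5) + (-3)(-5), (-4)(-5) + (2)(-5)]ᵀ
= [-5, 10]ᵀ
Result: (-5, 10)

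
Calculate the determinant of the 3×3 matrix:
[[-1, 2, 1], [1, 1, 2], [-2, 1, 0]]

Expansion along first row:
det = -1·det([[1,2],[1,0]]) - 2·det([[1,2],[-2,0]]) + 1·det([[1,1],[-2,1]])
    = -1·(1·0 - 2·1) - 2·(1·0 - 2·-2) + 1·(1·1 - 1·-2)
    = -1·-2 - 2·4 + 1·3
    = 2 + -8 + 3 = -3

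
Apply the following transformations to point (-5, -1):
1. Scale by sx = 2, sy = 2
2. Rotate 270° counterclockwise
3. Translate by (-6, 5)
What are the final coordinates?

Step 1: Scale → (-10, -2)
Step 2: Rotate 270° → (-2, 10)
Step 3: Translate → (-8, 15)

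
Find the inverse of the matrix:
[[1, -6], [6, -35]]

For [[a,b],[c,d]], inverse = (1/det)·[[d,-b],[-c,a]]
det = (1)(-35) - (-6)(6) = -35 - -36 = 1
Inverse = [[-35, 6], [-6, 1]]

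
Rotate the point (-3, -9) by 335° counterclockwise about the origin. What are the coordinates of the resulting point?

Rotation matrix for 335°: [[cos 335°, -sin 335°], [sin 335°, cos 335°]] ≈ [[0.906308, 0.422618], [-0.422618, 0.906308]]
[[0.906308, 0.422618], [-0.422618, 0.906308]] × [-3, -9]ᵀ ≈ [-6.5225, -6.8889]ᵀ
Result: (-6.5225, -6.8889)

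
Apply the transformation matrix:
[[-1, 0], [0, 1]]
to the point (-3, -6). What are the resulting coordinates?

Matrix multiplication:
[[-1, 0], [0, 1]] × [-3, -6]ᵀ
= [(-1)(-3) + (0)(-6), (0)(-3) + (1)(-6)]ᵀ
= [3, -6]ᵀ
Result: (3, -6)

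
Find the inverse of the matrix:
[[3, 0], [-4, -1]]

For [[a,b],[c,d]], inverse = (1/det)·[[d,-b],[-c,a]]
det = (3)(-1) - (0)(-4) = -3 - 0 = -3
Inverse = (1/-3)·[[-1, 0], [4, 3]]
= [[1/3, 0], [-4/3, -1]]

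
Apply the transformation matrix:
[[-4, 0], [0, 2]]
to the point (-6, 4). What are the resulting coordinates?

Matrix multiplication:
[[-4, 0], [0, 2]] × [-6, 4]ᵀ
= [(-4)(-6) + (0)(4), (0)(-6) + (2)(4)]ᵀ
= [24, 8]ᵀ
Result: (24, 8)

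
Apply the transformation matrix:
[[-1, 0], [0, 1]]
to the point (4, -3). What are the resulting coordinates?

Matrix multiplication:
[[-1, 0], [0, 1]] × [4, -3]ᵀ
= [(-1)(4) + (0)(-3), (0)(4) + (1)(-3)]ᵀ
= [-4, -3]ᵀ
Result: (-4, -3)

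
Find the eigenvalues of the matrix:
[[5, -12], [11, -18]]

Characteristic equation: det(A - λI) = 0
λ² - (trace)λ + (det) = 0
trace = 5 + -18 = -13, det = (5)(-18) - (-12)(11) = 42
λ² - (-13)λ + (42) = 0
λ = (-13 ± √((-13)² - 4·(42))) / 2 = (-13 ± √1) / 2
Solving: λ = -7, -6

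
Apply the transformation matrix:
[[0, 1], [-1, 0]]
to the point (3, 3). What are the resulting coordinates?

Matrix multiplication:
[[0, 1], [-1, 0]] × [3, 3]ᵀ
= [(0)(3) + (1)(3), (-1)(3) + (0)(3)]ᵀ
= [3, -3]ᵀ
Result: (3, -3)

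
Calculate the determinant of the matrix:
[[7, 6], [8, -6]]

For a 2×2 matrix [[a, b], [c, d]], det = ad - bc
det = (7)(-6) - (6)(8) = -42 - 48 = -90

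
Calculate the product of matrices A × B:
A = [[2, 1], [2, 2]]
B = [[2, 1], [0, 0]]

Matrix multiplication:
C[0][0] = 2×2 + 1×0 = 4
C[0][1] = 2×1 + 1×0 = 2
C[1][0] = 2×2 + 2×0 = 4
C[1][1] = 2×1 + 2×0 = 2
Result: [[4, 2], [4, 2]]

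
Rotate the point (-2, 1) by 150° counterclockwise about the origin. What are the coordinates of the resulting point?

Rotation matrix for 150°: [[cos 150°, -sin 150°], [sin 150°, cos 150°]] ≈ [[-0.866025, -0.500000], [0.500000, -0.866025]]
[[-0.866025, -0.500000], [0.500000, -0.866025]] × [-2, 1]ᵀ ≈ [1.2321, -1.8660]ᵀ
Result: (1.2321, -1.8660)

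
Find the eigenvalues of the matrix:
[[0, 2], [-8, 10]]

Characteristic equation: det(A - λI) = 0
λ² - (trace)λ + (det) = 0
trace = 0 + 10 = 10, det = (0)(10) - (2)(-8) = 16
λ² - (10)λ + (16) = 0
λ = (10 ± √((10)² - 4·(16))) / 2 = (10 ± √36) / 2
Solving: λ = 2, 8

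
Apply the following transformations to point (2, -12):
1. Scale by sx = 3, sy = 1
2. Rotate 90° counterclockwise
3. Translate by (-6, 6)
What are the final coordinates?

Step 1: Scale → (6, -12)
Step 2: Rotate 90° → (12, 6)
Step 3: Translate → (6, 12)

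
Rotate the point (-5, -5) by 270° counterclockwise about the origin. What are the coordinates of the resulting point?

Rotation matrix for 270°: [[cos 270°, -sin 270°], [sin 270°, cos 270°]] = [[0, 1], [-1, 0]]
[[0, 1], [-1, 0]] × [-5, -5]ᵀ = [-5, 5]ᵀ
Result: (-5, 5)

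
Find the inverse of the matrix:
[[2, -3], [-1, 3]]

For [[a,b],[c,d]], inverse = (1/det)·[[d,-b],[-c,a]]
det = (2)(3) - (-3)(-1) = 6 - 3 = 3
Inverse = (1/3)·[[3, 3], [1, 2]]
= [[1, 1], [1/3, 2/3]]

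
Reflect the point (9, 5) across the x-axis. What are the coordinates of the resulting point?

Reflection across x-axis: (9, 5) → (9, -5)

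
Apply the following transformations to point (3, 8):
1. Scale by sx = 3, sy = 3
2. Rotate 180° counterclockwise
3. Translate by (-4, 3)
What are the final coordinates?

Step 1: Scale → (9, 24)
Step 2: Rotate 180° → (-9, -24)
Step 3: Translate → (-13, -21)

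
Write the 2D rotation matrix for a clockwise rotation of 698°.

Rotation matrix formula: [[cos θ, -sin θ], [sin θ, cos θ]]
A clockwise rotation by 698° is equivalent to a counterclockwise rotation by -698°.
For θ = -698°:
cos(-698°) = 0.9272
sin(-698°) = 0.3746
Result: [[0.9272, -0.3746], [0.3746, 0.9272]]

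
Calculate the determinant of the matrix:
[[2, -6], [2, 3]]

For a 2×2 matrix [[a, b], [c, d]], det = ad - bc
det = (2)(3) - (-6)(2) = 6 - -12 = 18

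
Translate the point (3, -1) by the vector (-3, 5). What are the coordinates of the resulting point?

Translation by (-3, 5) (homogeneous matrix [[1, 0, -3], [0, 1, 5], [0, 0, 1]]):
x' = 3 + -3 = 0
y' = -1 + 5 = 4
Result: (0, 4)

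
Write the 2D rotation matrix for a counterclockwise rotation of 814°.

Rotation matrix formula: [[cos θ, -sin θ], [sin θ, cos θ]]
For θ = 814°:
cos(814°) = -0.0698
sin(814°) = 0.9976
Result: [[-0.0698, -0.9976], [0.9976, -0.0698]]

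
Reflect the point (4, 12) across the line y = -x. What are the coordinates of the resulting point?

Reflection across line y = -x: (4, 12) → (-12, -4)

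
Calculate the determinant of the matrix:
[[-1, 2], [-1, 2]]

For a 2×2 matrix [[a, b], [c, d]], det = ad - bc
det = (-1)(2) - (2)(-1) = -2 - -2 = 0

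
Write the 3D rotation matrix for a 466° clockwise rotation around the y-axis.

Rotation matrix for clockwise 466° around y-axis:
A clockwise rotation by 466° is a counterclockwise rotation by -466°.
cos(-466°) = -0.2756, sin(-466°) = -0.9613
Result: [[-0.2756, 0, -0.9613], [0, 1, 0], [0.9613, 0, -0.2756]]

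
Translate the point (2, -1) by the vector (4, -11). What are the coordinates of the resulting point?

Translation by (4, -11) (homogeneous matrix [[1, 0, 4], [0, 1, -11], [0, 0, 1]]):
x' = 2 + 4 = 6
y' = -1 + -11 = -12
Result: (6, -12)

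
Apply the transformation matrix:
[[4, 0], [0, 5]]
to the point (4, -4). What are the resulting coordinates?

Matrix multiplication:
[[4, 0], [0, 5]] × [4, -4]ᵀ
= [(4)(4) + (0)(-4), (0)(4) + (5)(-4)]ᵀ
= [16, -20]ᵀ
Result: (16, -20)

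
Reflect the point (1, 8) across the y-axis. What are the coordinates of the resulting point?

Reflection across y-axis: (1, 8) → (-1, 8)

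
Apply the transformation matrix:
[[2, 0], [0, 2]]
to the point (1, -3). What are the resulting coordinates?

Matrix multiplication:
[[2, 0], [0, 2]] × [1, -3]ᵀ
= [(2)(1) + (0)(-3), (0)(1) + (2)(-3)]ᵀ
= [2, -6]ᵀ
Result: (2, -6)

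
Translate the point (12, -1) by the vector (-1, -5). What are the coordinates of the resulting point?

Translation by (-1, -5) (homogeneous matrix [[1, 0, -1], [0, 1, -5], [0, 0, 1]]):
x' = 12 + -1 = 11
y' = -1 + -5 = -6
Result: (11, -6)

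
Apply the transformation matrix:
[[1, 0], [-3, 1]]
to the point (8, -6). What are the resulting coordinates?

Matrix multiplication:
[[1, 0], [-3, 1]] × [8, -6]ᵀ
= [(1)(8) + (0)(-6), (-3)(8) + (1)(-6)]ᵀ
= [8, -30]ᵀ
Result: (8, -30)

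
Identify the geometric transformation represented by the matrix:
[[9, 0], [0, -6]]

This matrix represents: non-uniform scaling by sx = 9, sy = -6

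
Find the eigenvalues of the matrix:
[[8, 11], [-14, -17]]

Characteristic equation: det(A - λI) = 0
λ² - (trace)λ + (det) = 0
trace = 8 + -17 = -9, det = (8)(-17) - (11)(-14) = 18
λ² - (-9)λ + (18) = 0
λ = (-9 ± √((-9)² - 4·(18))) / 2 = (-9 ± √9) / 2
Solving: λ = -6, -3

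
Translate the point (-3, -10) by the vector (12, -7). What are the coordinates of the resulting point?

Translation by (12, -7) (homogeneous matrix [[1, 0, 12], [0, 1, -7], [0, 0, 1]]):
x' = -3 + 12 = 9
y' = -10 + -7 = -17
Result: (9, -17)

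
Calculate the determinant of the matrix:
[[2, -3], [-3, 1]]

For a 2×2 matrix [[a, b], [c, d]], det = ad - bc
det = (2)(1) - (-3)(-3) = 2 - 9 = -7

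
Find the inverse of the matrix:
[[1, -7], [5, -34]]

For [[a,b],[c,d]], inverse = (1/det)·[[d,-b],[-c,a]]
det = (1)(-34) - (-7)(5) = -34 - -35 = 1
Inverse = [[-34, 7], [-5, 1]]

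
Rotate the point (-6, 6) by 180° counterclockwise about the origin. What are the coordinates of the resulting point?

Rotation matrix for 180°: [[cos 180°, -sin 180°], [sin 180°, cos 180°]] = [[-1, 0], [0, -1]]
[[-1, 0], [0, -1]] × [-6, 6]ᵀ = [6, -6]ᵀ
Result: (6, -6)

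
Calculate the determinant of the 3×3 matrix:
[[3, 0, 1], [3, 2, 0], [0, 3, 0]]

Expansion along first row:
det = 3·det([[2,0],[3,0]]) - 0·det([[3,0],[0,0]]) + 1·det([[3,2],[0,3]])
    = 3·(2·0 - 0·3) - 0·(3·0 - 0·0) + 1·(3·3 - 2·0)
    = 3·0 - 0·0 + 1·9
    = 0 + 0 + 9 = 9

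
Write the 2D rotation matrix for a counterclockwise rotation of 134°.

Rotation matrix formula: [[cos θ, -sin θ], [sin θ, cos θ]]
For θ = 134°:
cos(134°) = -0.6947
sin(134°) = 0.7193
Result: [[-0.6947, -0.7193], [0.7193, -0.6947]]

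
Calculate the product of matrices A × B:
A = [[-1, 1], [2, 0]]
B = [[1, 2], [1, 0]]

Matrix multiplication:
C[0][0] = -1×1 + 1×1 = 0
C[0][1] = -1×2 + 1×0 = -2
C[1][0] = 2×1 + 0×1 = 2
C[1][1] = 2×2 + 0×0 = 4
Result: [[0, -2], [2, 4]]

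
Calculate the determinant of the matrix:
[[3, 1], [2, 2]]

For a 2×2 matrix [[a, b], [c, d]], det = ad - bc
det = (3)(2) - (1)(2) = 6 - 2 = 4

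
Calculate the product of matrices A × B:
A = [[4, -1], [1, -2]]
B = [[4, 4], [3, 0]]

Matrix multiplication:
C[0][0] = 4×4 + -1×3 = 13
C[0][1] = 4×4 + -1×0 = 16
C[1][0] = 1×4 + -2×3 = -2
C[1][1] = 1×4 + -2×0 = 4
Result: [[13, 16], [-2, 4]]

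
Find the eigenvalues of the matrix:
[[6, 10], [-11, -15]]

Characteristic equation: det(A - λI) = 0
λ² - (trace)λ + (det) = 0
trace = 6 + -15 = -9, det = (6)(-15) - (10)(-11) = 20
λ² - (-9)λ + (20) = 0
λ = (-9 ± √((-9)² - 4·(20))) / 2 = (-9 ± √1) / 2
Solving: λ = -5, -4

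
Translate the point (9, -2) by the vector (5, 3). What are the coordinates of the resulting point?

Translation by (5, 3) (homogeneous matrix [[1, 0, 5], [0, 1, 3], [0, 0, 1]]):
x' = 9 + 5 = 14
y' = -2 + 3 = 1
Result: (14, 1)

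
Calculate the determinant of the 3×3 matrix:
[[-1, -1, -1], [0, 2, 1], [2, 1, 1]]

Expansion along first row:
det = -1·det([[2,1],[1,1]]) - -1·det([[0,1],[2,1]]) + -1·det([[0,2],[2,1]])
    = -1·(2·1 - 1·1) - -1·(0·1 - 1·2) + -1·(0·1 - 2·2)
    = -1·1 - -1·-2 + -1·-4
    = -1 + -2 + 4 = 1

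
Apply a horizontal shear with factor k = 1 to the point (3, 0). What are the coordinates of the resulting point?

Shear matrix for horizontal shear with factor k = 1:
[[1, 1], [0, 1]]
Result: (3, 0) → (3, 0)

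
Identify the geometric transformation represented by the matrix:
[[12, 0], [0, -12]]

This matrix represents: non-uniform scaling by sx = 12, sy = -12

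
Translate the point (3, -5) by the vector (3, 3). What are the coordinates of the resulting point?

Translation by (3, 3) (homogeneous matrix [[1, 0, 3], [0, 1, 3], [0, 0, 1]]):
x' = 3 + 3 = 6
y' = -5 + 3 = -2
Result: (6, -2)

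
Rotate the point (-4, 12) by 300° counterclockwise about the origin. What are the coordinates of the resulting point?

Rotation matrix for 300°: [[cos 300°, -sin 300°], [sin 300°, cos 300°]] ≈ [[0.500000, 0.866025], [-0.866025, 0.500000]]
[[0.500000, 0.866025], [-0.866025, 0.500000]] × [-4, 12]ᵀ ≈ [8.3923, 9.4641]ᵀ
Result: (8.3923, 9.4641)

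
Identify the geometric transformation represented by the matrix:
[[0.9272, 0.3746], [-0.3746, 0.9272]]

This matrix represents: rotation by 338° counterclockwise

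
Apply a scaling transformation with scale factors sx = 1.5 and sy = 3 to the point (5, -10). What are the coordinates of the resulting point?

Scaling matrix:
[[1.50, 0], [0, 3]]
Result: (5 × 1.5, -10 × 3) = (7.5, -30)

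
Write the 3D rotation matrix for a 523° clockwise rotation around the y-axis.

Rotation matrix for clockwise 523° around y-axis:
A clockwise rotation by 523° is a counterclockwise rotation by -523°.
cos(-523°) = -0.9563, sin(-523°) = -0.2924
Result: [[-0.9563, 0, -0.2924], [0, 1, 0], [0.2924, 0, -0.9563]]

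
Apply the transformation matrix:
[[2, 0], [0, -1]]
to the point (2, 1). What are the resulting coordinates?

Matrix multiplication:
[[2, 0], [0, -1]] × [2, 1]ᵀ
= [(2)(2) + (0)(1), (0)(2) + (-1)(1)]ᵀ
= [4, -1]ᵀ
Result: (4, -1)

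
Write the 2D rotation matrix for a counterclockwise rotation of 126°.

Rotation matrix formula: [[cos θ, -sin θ], [sin θ, cos θ]]
For θ = 126°:
cos(126°) = -0.5878
sin(126°) = 0.8090
Result: [[-0.5878, -0.8090], [0.8090, -0.5878]]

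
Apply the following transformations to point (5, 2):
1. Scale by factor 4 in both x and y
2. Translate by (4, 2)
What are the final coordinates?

Step 1: Scale (5, 2) by 4 → (20, 8)
Step 2: Translate by (4, 2) → (24, 10)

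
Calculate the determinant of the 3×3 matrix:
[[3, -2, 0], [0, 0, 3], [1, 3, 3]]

Expansion along first row:
det = 3·det([[0,3],[3,3]]) - -2·det([[0,3],[1,3]]) + 0·det([[0,0],[1,3]])
    = 3·(0·3 - 3·3) - -2·(0·3 - 3·1) + 0·(0·3 - 0·1)
    = 3·-9 - -2·-3 + 0·0
    = -27 + -6 + 0 = -33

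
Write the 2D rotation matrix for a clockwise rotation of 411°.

Rotation matrix formula: [[cos θ, -sin θ], [sin θ, cos θ]]
A clockwise rotation by 411° is equivalent to a counterclockwise rotation by -411°.
For θ = -411°:
cos(-411°) = 0.6293
sin(-411°) = -0.7771
Result: [[0.6293, 0.7771], [-0.7771, 0.6293]]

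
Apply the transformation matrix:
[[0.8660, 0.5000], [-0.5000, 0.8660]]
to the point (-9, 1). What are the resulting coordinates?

Matrix multiplication:
[[0.8660, 0.5000], [-0.5000, 0.8660]] × [-9, 1]ᵀ
= [(0.8660)(-9) + (0.5000)(1), (-0.5000)(-9) + (0.8660)(1)]ᵀ
= [-7.2940, 5.3660]ᵀ
Result: (-7.2940, 5.3660)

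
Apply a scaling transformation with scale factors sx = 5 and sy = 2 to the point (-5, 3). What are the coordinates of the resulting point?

Scaling matrix:
[[5, 0], [0, 2]]
Result: (-5 × 5, 3 × 2) = (-25, 6)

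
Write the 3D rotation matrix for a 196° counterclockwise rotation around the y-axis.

Rotation matrix for counterclockwise 196° around y-axis:
cos(196°) = -0.9613, sin(196°) = -0.2756
Result: [[-0.9613, 0, -0.2756], [0, 1, 0], [0.2756, 0, -0.9613]]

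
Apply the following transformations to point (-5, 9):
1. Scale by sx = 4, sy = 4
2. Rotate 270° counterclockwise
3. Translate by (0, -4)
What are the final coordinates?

Step 1: Scale → (-20, 36)
Step 2: Rotate 270° → (36, 20)
Step 3: Translate → (36, 16)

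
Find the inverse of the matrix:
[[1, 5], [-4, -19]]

For [[a,b],[c,d]], inverse = (1/det)·[[d,-b],[-c,a]]
det = (1)(-19) - (5)(-4) = -19 - -20 = 1
Inverse = [[-19, -5], [4, 1]]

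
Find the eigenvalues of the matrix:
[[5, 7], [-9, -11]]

Characteristic equation: det(A - λI) = 0
λ² - (trace)λ + (det) = 0
trace = 5 + -11 = -6, det = (5)(-11) - (7)(-9) = 8
λ² - (-6)λ + (8) = 0
λ = (-6 ± √((-6)² - 4·(8))) / 2 = (-6 ± √4) / 2
Solving: λ = -4, -2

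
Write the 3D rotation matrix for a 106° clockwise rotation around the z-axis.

Rotation matrix for clockwise 106° around z-axis:
A clockwise rotation by 106° is a counterclockwise rotation by -106°.
cos(-106°) = -0.2756, sin(-106°) = -0.9613
Result: [[-0.2756, 0.9613, 0], [-0.9613, -0.2756, 0], [0, 0, 1]]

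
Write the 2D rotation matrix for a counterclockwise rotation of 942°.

Rotation matrix formula: [[cos θ, -sin θ], [sin θ, cos θ]]
For θ = 942°:
cos(942°) = -0.7431
sin(942°) = -0.6691
Result: [[-0.7431, 0.6691], [-0.6691, -0.7431]]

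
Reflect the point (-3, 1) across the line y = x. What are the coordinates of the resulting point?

Reflection across line y = x: (-3, 1) → (1, -3)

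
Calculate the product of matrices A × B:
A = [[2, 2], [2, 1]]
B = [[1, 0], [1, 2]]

Matrix multiplication:
C[0][0] = 2×1 + 2×1 = 4
C[0][1] = 2×0 + 2×2 = 4
C[1][0] = 2×1 + 1×1 = 3
C[1][1] = 2×0 + 1×2 = 2
Result: [[4, 4], [3, 2]]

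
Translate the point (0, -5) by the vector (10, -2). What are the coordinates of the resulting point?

Translation by (10, -2) (homogeneous matrix [[1, 0, 10], [0, 1, -2], [0, 0, 1]]):
x' = 0 + 10 = 10
y' = -5 + -2 = -7
Result: (10, -7)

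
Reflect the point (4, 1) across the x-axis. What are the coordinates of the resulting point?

Reflection across x-axis: (4, 1) → (4, -1)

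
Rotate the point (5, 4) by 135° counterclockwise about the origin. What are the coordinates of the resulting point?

Rotation matrix for 135°: [[cos 135°, -sin 135°], [sin 135°, cos 135°]] ≈ [[-0.707107, -0.707107], [0.707107, -0.707107]]
[[-0.707107, -0.707107], [0.707107, -0.707107]] × [5, 4]ᵀ ≈ [-6.3640, 0.7071]ᵀ
Result: (-6.3640, 0.7071)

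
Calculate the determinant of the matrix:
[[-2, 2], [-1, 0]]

For a 2×2 matrix [[a, b], [c, d]], det = ad - bc
det = (-2)(0) - (2)(-1) = 0 - -2 = 2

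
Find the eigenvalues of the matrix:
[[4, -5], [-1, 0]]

Characteristic equation: det(A - λI) = 0
λ² - (trace)λ + (det) = 0
trace = 4 + 0 = 4, det = (4)(0) - (-5)(-1) = -5
λ² - (4)λ + (-5) = 0
λ = (4 ± √((4)² - 4·(-5))) / 2 = (4 ± √36) / 2
Solving: λ = -1, 5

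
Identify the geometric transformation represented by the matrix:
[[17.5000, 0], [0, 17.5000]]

This matrix represents: uniform scaling by factor 17.5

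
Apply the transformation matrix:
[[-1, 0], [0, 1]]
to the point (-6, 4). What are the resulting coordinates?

Matrix multiplication:
[[-1, 0], [0, 1]] × [-6, 4]ᵀ
= [(-1)(-6) + (0)(4), (0)(-6) + (1)(4)]ᵀ
= [6, 4]ᵀ
Result: (6, 4)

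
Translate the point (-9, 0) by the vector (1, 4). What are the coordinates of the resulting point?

Translation by (1, 4) (homogeneous matrix [[1, 0, 1], [0, 1, 4], [0, 0, 1]]):
x' = -9 + 1 = -8
y' = 0 + 4 = 4
Result: (-8, 4)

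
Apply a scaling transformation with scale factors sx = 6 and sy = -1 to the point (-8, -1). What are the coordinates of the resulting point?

Scaling matrix:
[[6, 0], [0, -1]]
Result: (-8 × 6, -1 × -1) = (-48, 1)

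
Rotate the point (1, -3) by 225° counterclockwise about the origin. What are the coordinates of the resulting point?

Rotation matrix for 225°: [[cos 225°, -sin 225°], [sin 225°, cos 225°]] ≈ [[-0.707107, 0.707107], [-0.707107, -0.707107]]
[[-0.707107, 0.707107], [-0.707107, -0.707107]] × [1, -3]ᵀ ≈ [-2.8284, 1.4142]ᵀ
Result: (-2.8284, 1.4142)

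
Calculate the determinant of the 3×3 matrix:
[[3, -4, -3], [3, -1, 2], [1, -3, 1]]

Expansion along first row:
det = 3·det([[-1,2],[-3,1]]) - -4·det([[3,2],[1,1]]) + -3·det([[3,-1],[1,-3]])
    = 3·(-1·1 - 2·-3) - -4·(3·1 - 2·1) + -3·(3·-3 - -1·1)
    = 3·5 - -4·1 + -3·-8
    = 15 + 4 + 24 = 43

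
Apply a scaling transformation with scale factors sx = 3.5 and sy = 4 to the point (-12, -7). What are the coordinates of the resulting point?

Scaling matrix:
[[3.50, 0], [0, 4]]
Result: (-12 × 3.5, -7 × 4) = (-42, -28)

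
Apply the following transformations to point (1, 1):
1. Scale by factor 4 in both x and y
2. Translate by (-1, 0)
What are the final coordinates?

Step 1: Scale (1, 1) by 4 → (4, 4)
Step 2: Translate by (-1, 0) → (3, 4)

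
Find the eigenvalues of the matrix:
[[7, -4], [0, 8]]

Characteristic equation: det(A - λI) = 0
λ² - (trace)λ + (det) = 0
trace = 7 + 8 = 15, det = (7)(8) - (-4)(0) = 56
λ² - (15)λ + (56) = 0
λ = (15 ± √((15)² - 4·(56))) / 2 = (15 ± √1) / 2
Solving: λ = 7, 8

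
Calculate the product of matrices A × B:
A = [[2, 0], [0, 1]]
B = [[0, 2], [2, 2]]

Matrix multiplication:
C[0][0] = 2×0 + 0×2 = 0
C[0][1] = 2×2 + 0×2 = 4
C[1][0] = 0×0 + 1×2 = 2
C[1][1] = 0×2 + 1×2 = 2
Result: [[0, 4], [2, 2]]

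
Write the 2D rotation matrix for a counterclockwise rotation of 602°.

Rotation matrix formula: [[cos θ, -sin θ], [sin θ, cos θ]]
For θ = 602°:
cos(602°) = -0.4695
sin(602°) = -0.8829
Result: [[-0.4695, 0.8829], [-0.8829, -0.4695]]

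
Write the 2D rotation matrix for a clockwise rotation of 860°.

Rotation matrix formula: [[cos θ, -sin θ], [sin θ, cos θ]]
A clockwise rotation by 860° is equivalent to a counterclockwise rotation by -860°.
For θ = -860°:
cos(-860°) = -0.7660
sin(-860°) = -0.6428
Result: [[-0.7660, 0.6428], [-0.6428, -0.7660]]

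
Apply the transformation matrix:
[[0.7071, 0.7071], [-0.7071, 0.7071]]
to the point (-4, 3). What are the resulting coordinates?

Matrix multiplication:
[[0.7071, 0.7071], [-0.7071, 0.7071]] × [-4, 3]ᵀ
= [(0.7071)(-4) + (0.7071)(3), (-0.7071)(-4) + (0.7071)(3)]ᵀ
= [-0.7071, 4.9497]ᵀ
Result: (-0.7071, 4.9497)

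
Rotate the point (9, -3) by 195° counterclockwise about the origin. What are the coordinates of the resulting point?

Rotation matrix for 195°: [[cos 195°, -sin 195°], [sin 195°, cos 195°]] ≈ [[-0.965926, 0.258819], [-0.258819, -0.965926]]
[[-0.965926, 0.258819], [-0.258819, -0.965926]] × [9, -3]ᵀ ≈ [-9.4698, 0.5684]ᵀ
Result: (-9.4698, 0.5684)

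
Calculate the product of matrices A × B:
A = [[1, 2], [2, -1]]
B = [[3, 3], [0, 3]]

Matrix multiplication:
C[0][0] = 1×3 + 2×0 = 3
C[0][1] = 1×3 + 2×3 = 9
C[1][0] = 2×3 + -1×0 = 6
C[1][1] = 2×3 + -1×3 = 3
Result: [[3, 9], [6, 3]]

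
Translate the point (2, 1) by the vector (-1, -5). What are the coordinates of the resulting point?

Translation by (-1, -5) (homogeneous matrix [[1, 0, -1], [0, 1, -5], [0, 0, 1]]):
x' = 2 + -1 = 1
y' = 1 + -5 = -4
Result: (1, -4)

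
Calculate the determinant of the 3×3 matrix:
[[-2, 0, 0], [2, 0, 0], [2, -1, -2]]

Expansion along first row:
det = -2·det([[0,0],[-1,-2]]) - 0·det([[2,0],[2,-2]]) + 0·det([[2,0],[2,-1]])
    = -2·(0·-2 - 0·-1) - 0·(2·-2 - 0·2) + 0·(2·-1 - 0·2)
    = -2·0 - 0·-4 + 0·-2
    = 0 + 0 + 0 = 0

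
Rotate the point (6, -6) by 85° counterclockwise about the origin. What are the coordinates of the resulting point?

Rotation matrix for 85°: [[cos 85°, -sin 85°], [sin 85°, cos 85°]] ≈ [[0.087156, -0.996195], [0.996195, 0.087156]]
[[0.087156, -0.996195], [0.996195, 0.087156]] × [6, -6]ᵀ ≈ [6.5001, 5.4542]ᵀ
Result: (6.5001, 5.4542)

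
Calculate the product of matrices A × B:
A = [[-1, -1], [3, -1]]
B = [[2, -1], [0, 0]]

Matrix multiplication:
C[0][0] = -1×2 + -1×0 = -2
C[0][1] = -1×-1 + -1×0 = 1
C[1][0] = 3×2 + -1×0 = 6
C[1][1] = 3×-1 + -1×0 = -3
Result: [[-2, 1], [6, -3]]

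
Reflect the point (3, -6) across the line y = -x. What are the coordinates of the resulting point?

Reflection across line y = -x: (3, -6) → (6, -3)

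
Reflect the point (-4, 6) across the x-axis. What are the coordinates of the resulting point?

Reflection across x-axis: (-4, 6) → (-4, -6)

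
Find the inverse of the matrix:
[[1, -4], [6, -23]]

For [[a,b],[c,d]], inverse = (1/det)·[[d,-b],[-c,a]]
det = (1)(-23) - (-4)(6) = -23 - -24 = 1
Inverse = [[-23, 4], [-6, 1]]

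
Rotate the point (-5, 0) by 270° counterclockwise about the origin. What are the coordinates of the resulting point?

Rotation matrix for 270°: [[cos 270°, -sin 270°], [sin 270°, cos 270°]] = [[0, 1], [-1, 0]]
[[0, 1], [-1, 0]] × [-5, 0]ᵀ = [0, 5]ᵀ
Result: (0, 5)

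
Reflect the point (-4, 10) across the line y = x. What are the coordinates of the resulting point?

Reflection across line y = x: (-4, 10) → (10, -4)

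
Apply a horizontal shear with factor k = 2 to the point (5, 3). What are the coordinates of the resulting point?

Shear matrix for horizontal shear with factor k = 2:
[[1, 2], [0, 1]]
Result: (5, 3) → (11, 3)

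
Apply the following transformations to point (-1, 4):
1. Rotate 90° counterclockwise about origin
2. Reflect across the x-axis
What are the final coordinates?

Step 1: Rotate 90° → (-4, -1)
Step 2: Reflect across x-axis → (-4, 1)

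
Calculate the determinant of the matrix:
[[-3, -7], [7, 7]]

For a 2×2 matrix [[a, b], [c, d]], det = ad - bc
det = (-3)(7) - (-7)(7) = -21 - -49 = 28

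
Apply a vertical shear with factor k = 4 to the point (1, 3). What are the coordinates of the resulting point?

Shear matrix for vertical shear with factor k = 4:
[[1, 0], [4, 1]]
Result: (1, 3) → (1, 7)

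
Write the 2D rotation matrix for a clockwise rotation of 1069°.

Rotation matrix formula: [[cos θ, -sin θ], [sin θ, cos θ]]
A clockwise rotation by 1069° is equivalent to a counterclockwise rotation by -1069°.
For θ = -1069°:
cos(-1069°) = 0.9816
sin(-1069°) = 0.1908
Result: [[0.9816, -0.1908], [0.1908, 0.9816]]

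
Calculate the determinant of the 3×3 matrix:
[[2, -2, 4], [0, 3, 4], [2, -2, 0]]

Expansion along first row:
det = 2·det([[3,4],[-2,0]]) - -2·det([[0,4],[2,0]]) + 4·det([[0,3],[2,-2]])
    = 2·(3·0 - 4·-2) - -2·(0·0 - 4·2) + 4·(0·-2 - 3·2)
    = 2·8 - -2·-8 + 4·-6
    = 16 + -16 + -24 = -24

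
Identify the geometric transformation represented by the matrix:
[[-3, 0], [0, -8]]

This matrix represents: non-uniform scaling by sx = -3, sy = -8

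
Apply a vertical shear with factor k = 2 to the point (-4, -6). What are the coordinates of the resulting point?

Shear matrix for vertical shear with factor k = 2:
[[1, 0], [2, 1]]
Result: (-4, -6) → (-4, -14)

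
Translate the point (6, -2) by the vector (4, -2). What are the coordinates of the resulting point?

Translation by (4, -2) (homogeneous matrix [[1, 0, 4], [0, 1, -2], [0, 0, 1]]):
x' = 6 + 4 = 10
y' = -2 + -2 = -4
Result: (10, -4)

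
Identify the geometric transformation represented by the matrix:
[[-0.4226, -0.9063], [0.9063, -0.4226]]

This matrix represents: rotation by 115° counterclockwise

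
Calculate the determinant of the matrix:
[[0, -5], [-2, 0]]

For a 2×2 matrix [[a, b], [c, d]], det = ad - bc
det = (0)(0) - (-5)(-2) = 0 - 10 = -10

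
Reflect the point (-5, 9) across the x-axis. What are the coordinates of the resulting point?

Reflection across x-axis: (-5, 9) → (-5, -9)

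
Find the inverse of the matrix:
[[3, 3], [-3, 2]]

For [[a,b],[c,d]], inverse = (1/det)·[[d,-b],[-c,a]]
det = (3)(2) - (3)(-3) = 6 - -9 = 15
Inverse = (1/15)·[[2, -3], [3, 3]]
= [[2/15, -1/5], [1/5, 1/5]]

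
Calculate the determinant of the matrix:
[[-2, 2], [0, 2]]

For a 2×2 matrix [[a, b], [c, d]], det = ad - bc
det = (-2)(2) - (2)(0) = -4 - 0 = -4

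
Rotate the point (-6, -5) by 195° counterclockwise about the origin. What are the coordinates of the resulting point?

Rotation matrix for 195°: [[cos 195°, -sin 195°], [sin 195°, cos 195°]] ≈ [[-0.965926, 0.258819], [-0.258819, -0.965926]]
[[-0.965926, 0.258819], [-0.258819, -0.965926]] × [-6, -5]ᵀ ≈ [4.5015, 6.3825]ᵀ
Result: (4.5015, 6.3825)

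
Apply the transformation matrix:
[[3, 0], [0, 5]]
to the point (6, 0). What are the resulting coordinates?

Matrix multiplication:
[[3, 0], [0, 5]] × [6, 0]ᵀ
= [(3)(6) + (0)(0), (0)(6) + (5)(0)]ᵀ
= [18, 0]ᵀ
Result: (18, 0)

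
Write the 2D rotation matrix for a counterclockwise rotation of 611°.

Rotation matrix formula: [[cos θ, -sin θ], [sin θ, cos θ]]
For θ = 611°:
cos(611°) = -0.3256
sin(611°) = -0.9455
Result: [[-0.3256, 0.9455], [-0.9455, -0.3256]]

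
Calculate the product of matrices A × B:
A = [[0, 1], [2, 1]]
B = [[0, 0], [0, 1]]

Matrix multiplication:
C[0][0] = 0×0 + 1×0 = 0
C[0][1] = 0×0 + 1×1 = 1
C[1][0] = 2×0 + 1×0 = 0
C[1][1] = 2×0 + 1×1 = 1
Result: [[0, 1], [0, 1]]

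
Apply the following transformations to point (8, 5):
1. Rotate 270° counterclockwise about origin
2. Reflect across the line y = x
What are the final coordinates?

Step 1: Rotate 270° → (5, -8)
Step 2: Reflect across line y = x → (-8, 5)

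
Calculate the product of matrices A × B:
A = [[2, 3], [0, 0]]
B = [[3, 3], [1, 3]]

Matrix multiplication:
C[0][0] = 2×3 + 3×1 = 9
C[0][1] = 2×3 + 3×3 = 15
C[1][0] = 0×3 + 0×1 = 0
C[1][1] = 0×3 + 0×3 = 0
Result: [[9, 15], [0, 0]]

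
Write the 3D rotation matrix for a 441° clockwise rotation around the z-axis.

Rotation matrix for clockwise 441° around z-axis:
A clockwise rotation by 441° is a counterclockwise rotation by -441°.
cos(-441°) = 0.1564, sin(-441°) = -0.9877
Result: [[0.1564, 0.9877, 0], [-0.9877, 0.1564, 0], [0, 0, 1]]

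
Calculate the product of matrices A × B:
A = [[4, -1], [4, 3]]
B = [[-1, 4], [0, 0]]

Matrix multiplication:
C[0][0] = 4×-1 + -1×0 = -4
C[0][1] = 4×4 + -1×0 = 16
C[1][0] = 4×-1 + 3×0 = -4
C[1][1] = 4×4 + 3×0 = 16
Result: [[-4, 16], [-4, 16]]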